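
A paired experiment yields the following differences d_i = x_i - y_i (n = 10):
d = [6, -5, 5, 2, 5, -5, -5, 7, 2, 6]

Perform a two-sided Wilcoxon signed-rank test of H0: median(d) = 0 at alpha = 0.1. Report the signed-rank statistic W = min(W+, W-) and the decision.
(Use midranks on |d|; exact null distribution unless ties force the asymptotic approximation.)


Step 1: Drop any zero differences (none here) and take |d_i|.
|d| = [6, 5, 5, 2, 5, 5, 5, 7, 2, 6]
Step 2: Midrank |d_i| (ties get averaged ranks).
ranks: |6|->8.5, |5|->5, |5|->5, |2|->1.5, |5|->5, |5|->5, |5|->5, |7|->10, |2|->1.5, |6|->8.5
Step 3: Attach original signs; sum ranks with positive sign and with negative sign.
W+ = 8.5 + 5 + 1.5 + 5 + 10 + 1.5 + 8.5 = 40
W- = 5 + 5 + 5 = 15
(Check: W+ + W- = 55 should equal n(n+1)/2 = 55.)
Step 4: Test statistic W = min(W+, W-) = 15.
Step 5: Ties in |d|, so use the tie-corrected normal approximation.
        E[W] = n(n+1)/4 = 10*11/4 = 27.5.
        Tie groups: |d|=2 (t=2), |d|=5 (t=5), |d|=6 (t=2); sum(t^3 - t) = 132.
        Var[W] = n(n+1)(2n+1)/24 - sum(t^3-t)/48 = 2310/24 - 132/48 = 93.5.
        z = (W - E[W]) / sqrt(Var[W]) = (15 - 27.5) / 9.6695 = -1.2927.
        Two-sided p = 2*Phi(z) = 0.196108.
Step 6: alpha = 0.1. fail to reject H0.

W+ = 40, W- = 15, W = min = 15, p = 0.196108, fail to reject H0.


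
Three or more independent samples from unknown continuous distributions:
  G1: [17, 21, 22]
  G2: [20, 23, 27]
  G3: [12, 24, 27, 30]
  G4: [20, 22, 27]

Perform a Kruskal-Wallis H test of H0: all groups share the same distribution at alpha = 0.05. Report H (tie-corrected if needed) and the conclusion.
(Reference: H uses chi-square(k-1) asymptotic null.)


Step 1: Combine all N = 13 observations and assign midranks.
sorted (value, group, rank): (12,G3,1), (17,G1,2), (20,G2,3.5), (20,G4,3.5), (21,G1,5), (22,G1,6.5), (22,G4,6.5), (23,G2,8), (24,G3,9), (27,G2,11), (27,G3,11), (27,G4,11), (30,G3,13)
Step 2: Sum ranks within each group.
R_1 = 13.5 (n_1 = 3)
R_2 = 22.5 (n_2 = 3)
R_3 = 34 (n_3 = 4)
R_4 = 21 (n_4 = 3)
Step 3: H = 12/(N(N+1)) * sum(R_i^2/n_i) - 3(N+1)
     = 12/(13*14) * (13.5^2/3 + 22.5^2/3 + 34^2/4 + 21^2/3) - 3*14
     = 0.065934 * 665.5 - 42
     = 1.879121.
Step 4: Ties present; correction factor C = 1 - 36/(13^3 - 13) = 0.983516. Corrected H = 1.879121 / 0.983516 = 1.910615.
Step 5: Under H0, H ~ chi^2(3); p-value = 0.591165.
Step 6: alpha = 0.05. fail to reject H0.

H = 1.9106, df = 3, p = 0.591165, fail to reject H0.


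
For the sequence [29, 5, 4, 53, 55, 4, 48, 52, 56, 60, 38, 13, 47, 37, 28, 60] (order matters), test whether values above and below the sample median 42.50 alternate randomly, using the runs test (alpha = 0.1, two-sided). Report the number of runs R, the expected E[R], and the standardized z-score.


Step 1: Compute median = 42.50; label A = above, B = below.
Labels in order: BBBAABAAAABBABBA  (n_A = 8, n_B = 8)
Step 2: Count runs R = 8.
Step 3: Under H0 (random ordering), E[R] = 2*n_A*n_B/(n_A+n_B) + 1 = 2*8*8/16 + 1 = 9.0000.
        Var[R] = 2*n_A*n_B*(2*n_A*n_B - n_A - n_B) / ((n_A+n_B)^2 * (n_A+n_B-1)) = 14336/3840 = 3.7333.
        SD[R] = 1.9322.
Step 4: Continuity-corrected z = (R + 0.5 - E[R]) / SD[R] = (8 + 0.5 - 9.0000) / 1.9322 = -0.2588.
Step 5: Two-sided p-value via normal approximation = 2*(1 - Phi(|z|)) = 0.795809.
Step 6: alpha = 0.1. fail to reject H0.

R = 8, z = -0.2588, p = 0.795809, fail to reject H0.


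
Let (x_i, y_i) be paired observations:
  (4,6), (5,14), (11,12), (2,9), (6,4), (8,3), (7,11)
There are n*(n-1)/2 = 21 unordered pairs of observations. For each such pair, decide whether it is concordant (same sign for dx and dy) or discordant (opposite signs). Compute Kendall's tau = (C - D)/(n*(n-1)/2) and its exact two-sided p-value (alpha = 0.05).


Step 1: Enumerate the 21 unordered pairs (i,j) with i<j and classify each by sign(x_j-x_i) * sign(y_j-y_i).
  (1,2):dx=+1,dy=+8->C; (1,3):dx=+7,dy=+6->C; (1,4):dx=-2,dy=+3->D; (1,5):dx=+2,dy=-2->D
  (1,6):dx=+4,dy=-3->D; (1,7):dx=+3,dy=+5->C; (2,3):dx=+6,dy=-2->D; (2,4):dx=-3,dy=-5->C
  (2,5):dx=+1,dy=-10->D; (2,6):dx=+3,dy=-11->D; (2,7):dx=+2,dy=-3->D; (3,4):dx=-9,dy=-3->C
  (3,5):dx=-5,dy=-8->C; (3,6):dx=-3,dy=-9->C; (3,7):dx=-4,dy=-1->C; (4,5):dx=+4,dy=-5->D
  (4,6):dx=+6,dy=-6->D; (4,7):dx=+5,dy=+2->C; (5,6):dx=+2,dy=-1->D; (5,7):dx=+1,dy=+7->C
  (6,7):dx=-1,dy=+8->D
Step 2: C = 10, D = 11, total pairs = 21.
Step 3: tau = (C - D)/(n(n-1)/2) = (10 - 11)/21 = -0.047619.
Step 4: Exact two-sided p-value (enumerate n! = 5040 permutations of y under H0): p = 1.000000.
Step 5: alpha = 0.05. fail to reject H0.

tau_b = -0.0476 (C=10, D=11), p = 1.000000, fail to reject H0.


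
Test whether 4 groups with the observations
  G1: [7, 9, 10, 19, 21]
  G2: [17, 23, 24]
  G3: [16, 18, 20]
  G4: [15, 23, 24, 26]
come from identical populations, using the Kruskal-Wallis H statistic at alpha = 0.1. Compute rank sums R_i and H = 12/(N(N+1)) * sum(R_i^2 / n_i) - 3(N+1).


Step 1: Combine all N = 15 observations and assign midranks.
sorted (value, group, rank): (7,G1,1), (9,G1,2), (10,G1,3), (15,G4,4), (16,G3,5), (17,G2,6), (18,G3,7), (19,G1,8), (20,G3,9), (21,G1,10), (23,G2,11.5), (23,G4,11.5), (24,G2,13.5), (24,G4,13.5), (26,G4,15)
Step 2: Sum ranks within each group.
R_1 = 24 (n_1 = 5)
R_2 = 31 (n_2 = 3)
R_3 = 21 (n_3 = 3)
R_4 = 44 (n_4 = 4)
Step 3: H = 12/(N(N+1)) * sum(R_i^2/n_i) - 3(N+1)
     = 12/(15*16) * (24^2/5 + 31^2/3 + 21^2/3 + 44^2/4) - 3*16
     = 0.050000 * 1066.53 - 48
     = 5.326667.
Step 4: Ties present; correction factor C = 1 - 12/(15^3 - 15) = 0.996429. Corrected H = 5.326667 / 0.996429 = 5.345759.
Step 5: Under H0, H ~ chi^2(3); p-value = 0.148161.
Step 6: alpha = 0.1. fail to reject H0.

H = 5.3458, df = 3, p = 0.148161, fail to reject H0.


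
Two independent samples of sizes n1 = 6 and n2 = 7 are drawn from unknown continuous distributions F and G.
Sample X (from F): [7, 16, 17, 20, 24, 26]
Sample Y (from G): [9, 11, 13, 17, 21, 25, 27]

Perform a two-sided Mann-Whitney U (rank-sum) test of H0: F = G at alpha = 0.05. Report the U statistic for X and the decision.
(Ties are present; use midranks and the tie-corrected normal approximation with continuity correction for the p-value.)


Step 1: Combine and sort all 13 observations; assign midranks.
sorted (value, group): (7,X), (9,Y), (11,Y), (13,Y), (16,X), (17,X), (17,Y), (20,X), (21,Y), (24,X), (25,Y), (26,X), (27,Y)
ranks: 7->1, 9->2, 11->3, 13->4, 16->5, 17->6.5, 17->6.5, 20->8, 21->9, 24->10, 25->11, 26->12, 27->13
Step 2: Rank sum for X: R1 = 1 + 5 + 6.5 + 8 + 10 + 12 = 42.5.
Step 3: U_X = R1 - n1(n1+1)/2 = 42.5 - 6*7/2 = 42.5 - 21 = 21.5.
       U_Y = n1*n2 - U_X = 42 - 21.5 = 20.5.
Step 4: Ties are present, so use the tie-corrected normal approximation (with continuity correction) for the p-value.
Step 5: p-value = 1.000000; compare to alpha = 0.05. fail to reject H0.

U_X = 21.5, p = 1.000000, fail to reject H0 at alpha = 0.05.


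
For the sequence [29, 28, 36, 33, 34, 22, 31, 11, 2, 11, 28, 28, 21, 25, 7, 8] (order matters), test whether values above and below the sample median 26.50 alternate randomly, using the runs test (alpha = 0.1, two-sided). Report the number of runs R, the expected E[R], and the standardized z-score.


Step 1: Compute median = 26.50; label A = above, B = below.
Labels in order: AAAAABABBBAABBBB  (n_A = 8, n_B = 8)
Step 2: Count runs R = 6.
Step 3: Under H0 (random ordering), E[R] = 2*n_A*n_B/(n_A+n_B) + 1 = 2*8*8/16 + 1 = 9.0000.
        Var[R] = 2*n_A*n_B*(2*n_A*n_B - n_A - n_B) / ((n_A+n_B)^2 * (n_A+n_B-1)) = 14336/3840 = 3.7333.
        SD[R] = 1.9322.
Step 4: Continuity-corrected z = (R + 0.5 - E[R]) / SD[R] = (6 + 0.5 - 9.0000) / 1.9322 = -1.2939.
Step 5: Two-sided p-value via normal approximation = 2*(1 - Phi(|z|)) = 0.195709.
Step 6: alpha = 0.1. fail to reject H0.

R = 6, z = -1.2939, p = 0.195709, fail to reject H0.


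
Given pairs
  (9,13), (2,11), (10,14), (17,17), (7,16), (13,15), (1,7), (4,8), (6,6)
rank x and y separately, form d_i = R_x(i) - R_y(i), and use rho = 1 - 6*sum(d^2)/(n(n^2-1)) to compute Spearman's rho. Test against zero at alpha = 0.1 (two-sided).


Step 1: Rank x and y separately (midranks; no ties here).
rank(x): 9->6, 2->2, 10->7, 17->9, 7->5, 13->8, 1->1, 4->3, 6->4
rank(y): 13->5, 11->4, 14->6, 17->9, 16->8, 15->7, 7->2, 8->3, 6->1
Step 2: d_i = R_x(i) - R_y(i); compute d_i^2.
  (6-5)^2=1, (2-4)^2=4, (7-6)^2=1, (9-9)^2=0, (5-8)^2=9, (8-7)^2=1, (1-2)^2=1, (3-3)^2=0, (4-1)^2=9
sum(d^2) = 26.
Step 3: rho = 1 - 6*26 / (9*(9^2 - 1)) = 1 - 156/720 = 0.783333.
Step 4: Under H0, t = rho * sqrt((n-2)/(1-rho^2)) = 3.3341 ~ t(7).
Step 5: Two-sided p-value from the t-distribution with 7 df = 0.012520.
Step 6: alpha = 0.1. reject H0.

rho = 0.7833, p = 0.012520, reject H0 at alpha = 0.1.


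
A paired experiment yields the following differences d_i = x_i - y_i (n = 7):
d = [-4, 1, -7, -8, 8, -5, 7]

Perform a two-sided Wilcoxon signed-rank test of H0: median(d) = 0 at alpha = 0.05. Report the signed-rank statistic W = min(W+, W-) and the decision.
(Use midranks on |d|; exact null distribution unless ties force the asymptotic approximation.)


Step 1: Drop any zero differences (none here) and take |d_i|.
|d| = [4, 1, 7, 8, 8, 5, 7]
Step 2: Midrank |d_i| (ties get averaged ranks).
ranks: |4|->2, |1|->1, |7|->4.5, |8|->6.5, |8|->6.5, |5|->3, |7|->4.5
Step 3: Attach original signs; sum ranks with positive sign and with negative sign.
W+ = 1 + 6.5 + 4.5 = 12
W- = 2 + 4.5 + 6.5 + 3 = 16
(Check: W+ + W- = 28 should equal n(n+1)/2 = 28.)
Step 4: Test statistic W = min(W+, W-) = 12.
Step 5: Ties in |d|, so use the tie-corrected normal approximation.
        E[W] = n(n+1)/4 = 7*8/4 = 14.
        Tie groups: |d|=7 (t=2), |d|=8 (t=2); sum(t^3 - t) = 12.
        Var[W] = n(n+1)(2n+1)/24 - sum(t^3-t)/48 = 840/24 - 12/48 = 34.75.
        z = (W - E[W]) / sqrt(Var[W]) = (12 - 14) / 5.8949 = -0.3393.
        Two-sided p = 2*Phi(z) = 0.734402.
Step 6: alpha = 0.05. fail to reject H0.

W+ = 12, W- = 16, W = min = 12, p = 0.734402, fail to reject H0.


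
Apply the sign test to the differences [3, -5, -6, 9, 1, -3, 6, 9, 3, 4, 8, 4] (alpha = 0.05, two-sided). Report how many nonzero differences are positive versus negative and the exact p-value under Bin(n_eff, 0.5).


Step 1: Discard zero differences. Original n = 12; n_eff = number of nonzero differences = 12.
Nonzero differences (with sign): +3, -5, -6, +9, +1, -3, +6, +9, +3, +4, +8, +4
Step 2: Count signs: positive = 9, negative = 3.
Step 3: Under H0: P(positive) = 0.5, so the number of positives S ~ Bin(12, 0.5).
Step 4: Two-sided exact p-value = sum of Bin(12,0.5) probabilities at or below the observed probability = 0.145996.
Step 5: alpha = 0.05. fail to reject H0.

n_eff = 12, pos = 9, neg = 3, p = 0.145996, fail to reject H0.


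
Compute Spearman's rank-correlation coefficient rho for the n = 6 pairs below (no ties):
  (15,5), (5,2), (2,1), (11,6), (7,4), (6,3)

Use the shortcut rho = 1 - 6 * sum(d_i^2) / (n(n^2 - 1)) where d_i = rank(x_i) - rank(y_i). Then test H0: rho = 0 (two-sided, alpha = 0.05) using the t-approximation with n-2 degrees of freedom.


Step 1: Rank x and y separately (midranks; no ties here).
rank(x): 15->6, 5->2, 2->1, 11->5, 7->4, 6->3
rank(y): 5->5, 2->2, 1->1, 6->6, 4->4, 3->3
Step 2: d_i = R_x(i) - R_y(i); compute d_i^2.
  (6-5)^2=1, (2-2)^2=0, (1-1)^2=0, (5-6)^2=1, (4-4)^2=0, (3-3)^2=0
sum(d^2) = 2.
Step 3: rho = 1 - 6*2 / (6*(6^2 - 1)) = 1 - 12/210 = 0.942857.
Step 4: Under H0, t = rho * sqrt((n-2)/(1-rho^2)) = 5.6595 ~ t(4).
Step 5: Two-sided p-value from the t-distribution with 4 df = 0.004805.
Step 6: alpha = 0.05. reject H0.

rho = 0.9429, p = 0.004805, reject H0 at alpha = 0.05.


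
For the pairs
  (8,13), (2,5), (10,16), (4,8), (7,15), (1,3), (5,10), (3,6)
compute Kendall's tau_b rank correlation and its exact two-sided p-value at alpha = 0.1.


Step 1: Enumerate the 28 unordered pairs (i,j) with i<j and classify each by sign(x_j-x_i) * sign(y_j-y_i).
  (1,2):dx=-6,dy=-8->C; (1,3):dx=+2,dy=+3->C; (1,4):dx=-4,dy=-5->C; (1,5):dx=-1,dy=+2->D
  (1,6):dx=-7,dy=-10->C; (1,7):dx=-3,dy=-3->C; (1,8):dx=-5,dy=-7->C; (2,3):dx=+8,dy=+11->C
  (2,4):dx=+2,dy=+3->C; (2,5):dx=+5,dy=+10->C; (2,6):dx=-1,dy=-2->C; (2,7):dx=+3,dy=+5->C
  (2,8):dx=+1,dy=+1->C; (3,4):dx=-6,dy=-8->C; (3,5):dx=-3,dy=-1->C; (3,6):dx=-9,dy=-13->C
  (3,7):dx=-5,dy=-6->C; (3,8):dx=-7,dy=-10->C; (4,5):dx=+3,dy=+7->C; (4,6):dx=-3,dy=-5->C
  (4,7):dx=+1,dy=+2->C; (4,8):dx=-1,dy=-2->C; (5,6):dx=-6,dy=-12->C; (5,7):dx=-2,dy=-5->C
  (5,8):dx=-4,dy=-9->C; (6,7):dx=+4,dy=+7->C; (6,8):dx=+2,dy=+3->C; (7,8):dx=-2,dy=-4->C
Step 2: C = 27, D = 1, total pairs = 28.
Step 3: tau = (C - D)/(n(n-1)/2) = (27 - 1)/28 = 0.928571.
Step 4: Exact two-sided p-value (enumerate n! = 40320 permutations of y under H0): p = 0.000397.
Step 5: alpha = 0.1. reject H0.

tau_b = 0.9286 (C=27, D=1), p = 0.000397, reject H0.


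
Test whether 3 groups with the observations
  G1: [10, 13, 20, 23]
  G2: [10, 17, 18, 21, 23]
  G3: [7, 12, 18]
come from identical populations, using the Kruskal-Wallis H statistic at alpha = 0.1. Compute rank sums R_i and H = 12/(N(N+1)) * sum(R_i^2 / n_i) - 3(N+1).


Step 1: Combine all N = 12 observations and assign midranks.
sorted (value, group, rank): (7,G3,1), (10,G1,2.5), (10,G2,2.5), (12,G3,4), (13,G1,5), (17,G2,6), (18,G2,7.5), (18,G3,7.5), (20,G1,9), (21,G2,10), (23,G1,11.5), (23,G2,11.5)
Step 2: Sum ranks within each group.
R_1 = 28 (n_1 = 4)
R_2 = 37.5 (n_2 = 5)
R_3 = 12.5 (n_3 = 3)
Step 3: H = 12/(N(N+1)) * sum(R_i^2/n_i) - 3(N+1)
     = 12/(12*13) * (28^2/4 + 37.5^2/5 + 12.5^2/3) - 3*13
     = 0.076923 * 529.333 - 39
     = 1.717949.
Step 4: Ties present; correction factor C = 1 - 18/(12^3 - 12) = 0.989510. Corrected H = 1.717949 / 0.989510 = 1.736160.
Step 5: Under H0, H ~ chi^2(2); p-value = 0.419757.
Step 6: alpha = 0.1. fail to reject H0.

H = 1.7362, df = 2, p = 0.419757, fail to reject H0.


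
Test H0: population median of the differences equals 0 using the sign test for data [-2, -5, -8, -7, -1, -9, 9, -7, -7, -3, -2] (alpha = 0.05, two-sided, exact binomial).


Step 1: Discard zero differences. Original n = 11; n_eff = number of nonzero differences = 11.
Nonzero differences (with sign): -2, -5, -8, -7, -1, -9, +9, -7, -7, -3, -2
Step 2: Count signs: positive = 1, negative = 10.
Step 3: Under H0: P(positive) = 0.5, so the number of positives S ~ Bin(11, 0.5).
Step 4: Two-sided exact p-value = sum of Bin(11,0.5) probabilities at or below the observed probability = 0.011719.
Step 5: alpha = 0.05. reject H0.

n_eff = 11, pos = 1, neg = 10, p = 0.011719, reject H0.


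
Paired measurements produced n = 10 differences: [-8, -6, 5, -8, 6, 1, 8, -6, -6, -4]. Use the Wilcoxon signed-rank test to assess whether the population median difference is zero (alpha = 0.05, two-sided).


Step 1: Drop any zero differences (none here) and take |d_i|.
|d| = [8, 6, 5, 8, 6, 1, 8, 6, 6, 4]
Step 2: Midrank |d_i| (ties get averaged ranks).
ranks: |8|->9, |6|->5.5, |5|->3, |8|->9, |6|->5.5, |1|->1, |8|->9, |6|->5.5, |6|->5.5, |4|->2
Step 3: Attach original signs; sum ranks with positive sign and with negative sign.
W+ = 3 + 5.5 + 1 + 9 = 18.5
W- = 9 + 5.5 + 9 + 5.5 + 5.5 + 2 = 36.5
(Check: W+ + W- = 55 should equal n(n+1)/2 = 55.)
Step 4: Test statistic W = min(W+, W-) = 18.5.
Step 5: Ties in |d|, so use the tie-corrected normal approximation.
        E[W] = n(n+1)/4 = 10*11/4 = 27.5.
        Tie groups: |d|=6 (t=4), |d|=8 (t=3); sum(t^3 - t) = 84.
        Var[W] = n(n+1)(2n+1)/24 - sum(t^3-t)/48 = 2310/24 - 84/48 = 94.5.
        z = (W - E[W]) / sqrt(Var[W]) = (18.5 - 27.5) / 9.7211 = -0.9258.
        Two-sided p = 2*Phi(z) = 0.354539.
Step 6: alpha = 0.05. fail to reject H0.

W+ = 18.5, W- = 36.5, W = min = 18.5, p = 0.354539, fail to reject H0.


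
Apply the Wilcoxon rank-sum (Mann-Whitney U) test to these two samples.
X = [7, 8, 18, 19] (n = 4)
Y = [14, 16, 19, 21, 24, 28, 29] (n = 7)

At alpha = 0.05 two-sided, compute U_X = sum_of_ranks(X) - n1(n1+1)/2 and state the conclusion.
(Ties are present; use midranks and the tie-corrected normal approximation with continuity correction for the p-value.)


Step 1: Combine and sort all 11 observations; assign midranks.
sorted (value, group): (7,X), (8,X), (14,Y), (16,Y), (18,X), (19,X), (19,Y), (21,Y), (24,Y), (28,Y), (29,Y)
ranks: 7->1, 8->2, 14->3, 16->4, 18->5, 19->6.5, 19->6.5, 21->8, 24->9, 28->10, 29->11
Step 2: Rank sum for X: R1 = 1 + 2 + 5 + 6.5 = 14.5.
Step 3: U_X = R1 - n1(n1+1)/2 = 14.5 - 4*5/2 = 14.5 - 10 = 4.5.
       U_Y = n1*n2 - U_X = 28 - 4.5 = 23.5.
Step 4: Ties are present, so use the tie-corrected normal approximation (with continuity correction) for the p-value.
Step 5: p-value = 0.088247; compare to alpha = 0.05. fail to reject H0.

U_X = 4.5, p = 0.088247, fail to reject H0 at alpha = 0.05.


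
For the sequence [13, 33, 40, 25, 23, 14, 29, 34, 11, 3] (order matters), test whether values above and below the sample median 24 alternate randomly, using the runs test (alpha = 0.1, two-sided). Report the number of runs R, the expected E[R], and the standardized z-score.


Step 1: Compute median = 24; label A = above, B = below.
Labels in order: BAAABBAABB  (n_A = 5, n_B = 5)
Step 2: Count runs R = 5.
Step 3: Under H0 (random ordering), E[R] = 2*n_A*n_B/(n_A+n_B) + 1 = 2*5*5/10 + 1 = 6.0000.
        Var[R] = 2*n_A*n_B*(2*n_A*n_B - n_A - n_B) / ((n_A+n_B)^2 * (n_A+n_B-1)) = 2000/900 = 2.2222.
        SD[R] = 1.4907.
Step 4: Continuity-corrected z = (R + 0.5 - E[R]) / SD[R] = (5 + 0.5 - 6.0000) / 1.4907 = -0.3354.
Step 5: Two-sided p-value via normal approximation = 2*(1 - Phi(|z|)) = 0.737316.
Step 6: alpha = 0.1. fail to reject H0.

R = 5, z = -0.3354, p = 0.737316, fail to reject H0.


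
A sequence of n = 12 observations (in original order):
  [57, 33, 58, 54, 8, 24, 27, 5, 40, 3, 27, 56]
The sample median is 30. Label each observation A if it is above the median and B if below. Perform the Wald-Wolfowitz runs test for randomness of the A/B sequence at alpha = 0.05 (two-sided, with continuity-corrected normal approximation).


Step 1: Compute median = 30; label A = above, B = below.
Labels in order: AAAABBBBABBA  (n_A = 6, n_B = 6)
Step 2: Count runs R = 5.
Step 3: Under H0 (random ordering), E[R] = 2*n_A*n_B/(n_A+n_B) + 1 = 2*6*6/12 + 1 = 7.0000.
        Var[R] = 2*n_A*n_B*(2*n_A*n_B - n_A - n_B) / ((n_A+n_B)^2 * (n_A+n_B-1)) = 4320/1584 = 2.7273.
        SD[R] = 1.6514.
Step 4: Continuity-corrected z = (R + 0.5 - E[R]) / SD[R] = (5 + 0.5 - 7.0000) / 1.6514 = -0.9083.
Step 5: Two-sided p-value via normal approximation = 2*(1 - Phi(|z|)) = 0.363722.
Step 6: alpha = 0.05. fail to reject H0.

R = 5, z = -0.9083, p = 0.363722, fail to reject H0.


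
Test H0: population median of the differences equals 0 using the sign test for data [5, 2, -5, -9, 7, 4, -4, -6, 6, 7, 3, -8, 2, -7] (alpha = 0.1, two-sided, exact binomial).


Step 1: Discard zero differences. Original n = 14; n_eff = number of nonzero differences = 14.
Nonzero differences (with sign): +5, +2, -5, -9, +7, +4, -4, -6, +6, +7, +3, -8, +2, -7
Step 2: Count signs: positive = 8, negative = 6.
Step 3: Under H0: P(positive) = 0.5, so the number of positives S ~ Bin(14, 0.5).
Step 4: Two-sided exact p-value = sum of Bin(14,0.5) probabilities at or below the observed probability = 0.790527.
Step 5: alpha = 0.1. fail to reject H0.

n_eff = 14, pos = 8, neg = 6, p = 0.790527, fail to reject H0.


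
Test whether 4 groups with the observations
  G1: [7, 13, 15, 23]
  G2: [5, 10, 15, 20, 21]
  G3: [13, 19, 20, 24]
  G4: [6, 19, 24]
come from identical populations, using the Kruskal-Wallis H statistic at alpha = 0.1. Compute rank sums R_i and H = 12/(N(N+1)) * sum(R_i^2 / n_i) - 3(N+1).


Step 1: Combine all N = 16 observations and assign midranks.
sorted (value, group, rank): (5,G2,1), (6,G4,2), (7,G1,3), (10,G2,4), (13,G1,5.5), (13,G3,5.5), (15,G1,7.5), (15,G2,7.5), (19,G3,9.5), (19,G4,9.5), (20,G2,11.5), (20,G3,11.5), (21,G2,13), (23,G1,14), (24,G3,15.5), (24,G4,15.5)
Step 2: Sum ranks within each group.
R_1 = 30 (n_1 = 4)
R_2 = 37 (n_2 = 5)
R_3 = 42 (n_3 = 4)
R_4 = 27 (n_4 = 3)
Step 3: H = 12/(N(N+1)) * sum(R_i^2/n_i) - 3(N+1)
     = 12/(16*17) * (30^2/4 + 37^2/5 + 42^2/4 + 27^2/3) - 3*17
     = 0.044118 * 1182.8 - 51
     = 1.182353.
Step 4: Ties present; correction factor C = 1 - 30/(16^3 - 16) = 0.992647. Corrected H = 1.182353 / 0.992647 = 1.191111.
Step 5: Under H0, H ~ chi^2(3); p-value = 0.755137.
Step 6: alpha = 0.1. fail to reject H0.

H = 1.1911, df = 3, p = 0.755137, fail to reject H0.


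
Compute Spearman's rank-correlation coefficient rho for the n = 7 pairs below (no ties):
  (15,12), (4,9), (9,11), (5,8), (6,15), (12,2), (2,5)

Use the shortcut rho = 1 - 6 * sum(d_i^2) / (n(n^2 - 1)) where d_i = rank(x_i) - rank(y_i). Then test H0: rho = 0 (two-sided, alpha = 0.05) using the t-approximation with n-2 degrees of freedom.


Step 1: Rank x and y separately (midranks; no ties here).
rank(x): 15->7, 4->2, 9->5, 5->3, 6->4, 12->6, 2->1
rank(y): 12->6, 9->4, 11->5, 8->3, 15->7, 2->1, 5->2
Step 2: d_i = R_x(i) - R_y(i); compute d_i^2.
  (7-6)^2=1, (2-4)^2=4, (5-5)^2=0, (3-3)^2=0, (4-7)^2=9, (6-1)^2=25, (1-2)^2=1
sum(d^2) = 40.
Step 3: rho = 1 - 6*40 / (7*(7^2 - 1)) = 1 - 240/336 = 0.285714.
Step 4: Under H0, t = rho * sqrt((n-2)/(1-rho^2)) = 0.6667 ~ t(5).
Step 5: Two-sided p-value from the t-distribution with 5 df = 0.534509.
Step 6: alpha = 0.05. fail to reject H0.

rho = 0.2857, p = 0.534509, fail to reject H0 at alpha = 0.05.


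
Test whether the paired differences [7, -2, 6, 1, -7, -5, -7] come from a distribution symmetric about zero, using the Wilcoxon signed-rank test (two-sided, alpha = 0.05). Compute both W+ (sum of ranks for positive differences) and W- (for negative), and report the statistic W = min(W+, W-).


Step 1: Drop any zero differences (none here) and take |d_i|.
|d| = [7, 2, 6, 1, 7, 5, 7]
Step 2: Midrank |d_i| (ties get averaged ranks).
ranks: |7|->6, |2|->2, |6|->4, |1|->1, |7|->6, |5|->3, |7|->6
Step 3: Attach original signs; sum ranks with positive sign and with negative sign.
W+ = 6 + 4 + 1 = 11
W- = 2 + 6 + 3 + 6 = 17
(Check: W+ + W- = 28 should equal n(n+1)/2 = 28.)
Step 4: Test statistic W = min(W+, W-) = 11.
Step 5: Ties in |d|, so use the tie-corrected normal approximation.
        E[W] = n(n+1)/4 = 7*8/4 = 14.
        Tie groups: |d|=7 (t=3); sum(t^3 - t) = 24.
        Var[W] = n(n+1)(2n+1)/24 - sum(t^3-t)/48 = 840/24 - 24/48 = 34.5.
        z = (W - E[W]) / sqrt(Var[W]) = (11 - 14) / 5.8737 = -0.5108.
        Two-sided p = 2*Phi(z) = 0.609523.
Step 6: alpha = 0.05. fail to reject H0.

W+ = 11, W- = 17, W = min = 11, p = 0.609523, fail to reject H0.


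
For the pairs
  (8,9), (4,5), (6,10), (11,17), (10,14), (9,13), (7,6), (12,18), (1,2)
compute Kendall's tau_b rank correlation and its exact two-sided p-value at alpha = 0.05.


Step 1: Enumerate the 36 unordered pairs (i,j) with i<j and classify each by sign(x_j-x_i) * sign(y_j-y_i).
  (1,2):dx=-4,dy=-4->C; (1,3):dx=-2,dy=+1->D; (1,4):dx=+3,dy=+8->C; (1,5):dx=+2,dy=+5->C
  (1,6):dx=+1,dy=+4->C; (1,7):dx=-1,dy=-3->C; (1,8):dx=+4,dy=+9->C; (1,9):dx=-7,dy=-7->C
  (2,3):dx=+2,dy=+5->C; (2,4):dx=+7,dy=+12->C; (2,5):dx=+6,dy=+9->C; (2,6):dx=+5,dy=+8->C
  (2,7):dx=+3,dy=+1->C; (2,8):dx=+8,dy=+13->C; (2,9):dx=-3,dy=-3->C; (3,4):dx=+5,dy=+7->C
  (3,5):dx=+4,dy=+4->C; (3,6):dx=+3,dy=+3->C; (3,7):dx=+1,dy=-4->D; (3,8):dx=+6,dy=+8->C
  (3,9):dx=-5,dy=-8->C; (4,5):dx=-1,dy=-3->C; (4,6):dx=-2,dy=-4->C; (4,7):dx=-4,dy=-11->C
  (4,8):dx=+1,dy=+1->C; (4,9):dx=-10,dy=-15->C; (5,6):dx=-1,dy=-1->C; (5,7):dx=-3,dy=-8->C
  (5,8):dx=+2,dy=+4->C; (5,9):dx=-9,dy=-12->C; (6,7):dx=-2,dy=-7->C; (6,8):dx=+3,dy=+5->C
  (6,9):dx=-8,dy=-11->C; (7,8):dx=+5,dy=+12->C; (7,9):dx=-6,dy=-4->C; (8,9):dx=-11,dy=-16->C
Step 2: C = 34, D = 2, total pairs = 36.
Step 3: tau = (C - D)/(n(n-1)/2) = (34 - 2)/36 = 0.888889.
Step 4: Exact two-sided p-value (enumerate n! = 362880 permutations of y under H0): p = 0.000243.
Step 5: alpha = 0.05. reject H0.

tau_b = 0.8889 (C=34, D=2), p = 0.000243, reject H0.


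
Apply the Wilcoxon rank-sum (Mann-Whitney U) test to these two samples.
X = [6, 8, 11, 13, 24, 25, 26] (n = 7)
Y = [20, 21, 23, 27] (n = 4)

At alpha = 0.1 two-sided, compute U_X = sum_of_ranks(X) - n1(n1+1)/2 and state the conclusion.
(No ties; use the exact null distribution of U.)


Step 1: Combine and sort all 11 observations; assign midranks.
sorted (value, group): (6,X), (8,X), (11,X), (13,X), (20,Y), (21,Y), (23,Y), (24,X), (25,X), (26,X), (27,Y)
ranks: 6->1, 8->2, 11->3, 13->4, 20->5, 21->6, 23->7, 24->8, 25->9, 26->10, 27->11
Step 2: Rank sum for X: R1 = 1 + 2 + 3 + 4 + 8 + 9 + 10 = 37.
Step 3: U_X = R1 - n1(n1+1)/2 = 37 - 7*8/2 = 37 - 28 = 9.
       U_Y = n1*n2 - U_X = 28 - 9 = 19.
Step 4: No ties, so the exact null distribution of U (based on enumerating the C(11,7) = 330 equally likely rank assignments) gives the two-sided p-value.
Step 5: p-value = 0.412121; compare to alpha = 0.1. fail to reject H0.

U_X = 9, p = 0.412121, fail to reject H0 at alpha = 0.1.


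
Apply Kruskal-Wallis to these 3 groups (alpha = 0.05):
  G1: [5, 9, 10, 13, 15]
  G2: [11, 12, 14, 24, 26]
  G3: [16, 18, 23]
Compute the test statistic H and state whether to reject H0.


Step 1: Combine all N = 13 observations and assign midranks.
sorted (value, group, rank): (5,G1,1), (9,G1,2), (10,G1,3), (11,G2,4), (12,G2,5), (13,G1,6), (14,G2,7), (15,G1,8), (16,G3,9), (18,G3,10), (23,G3,11), (24,G2,12), (26,G2,13)
Step 2: Sum ranks within each group.
R_1 = 20 (n_1 = 5)
R_2 = 41 (n_2 = 5)
R_3 = 30 (n_3 = 3)
Step 3: H = 12/(N(N+1)) * sum(R_i^2/n_i) - 3(N+1)
     = 12/(13*14) * (20^2/5 + 41^2/5 + 30^2/3) - 3*14
     = 0.065934 * 716.2 - 42
     = 5.221978.
Step 4: No ties, so H is used without correction.
Step 5: Under H0, H ~ chi^2(2); p-value = 0.073462.
Step 6: alpha = 0.05. fail to reject H0.

H = 5.2220, df = 2, p = 0.073462, fail to reject H0.


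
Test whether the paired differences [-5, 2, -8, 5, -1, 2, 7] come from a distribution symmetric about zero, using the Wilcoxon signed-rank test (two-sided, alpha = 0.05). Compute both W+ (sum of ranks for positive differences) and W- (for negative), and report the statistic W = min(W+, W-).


Step 1: Drop any zero differences (none here) and take |d_i|.
|d| = [5, 2, 8, 5, 1, 2, 7]
Step 2: Midrank |d_i| (ties get averaged ranks).
ranks: |5|->4.5, |2|->2.5, |8|->7, |5|->4.5, |1|->1, |2|->2.5, |7|->6
Step 3: Attach original signs; sum ranks with positive sign and with negative sign.
W+ = 2.5 + 4.5 + 2.5 + 6 = 15.5
W- = 4.5 + 7 + 1 = 12.5
(Check: W+ + W- = 28 should equal n(n+1)/2 = 28.)
Step 4: Test statistic W = min(W+, W-) = 12.5.
Step 5: Ties in |d|, so use the tie-corrected normal approximation.
        E[W] = n(n+1)/4 = 7*8/4 = 14.
        Tie groups: |d|=2 (t=2), |d|=5 (t=2); sum(t^3 - t) = 12.
        Var[W] = n(n+1)(2n+1)/24 - sum(t^3-t)/48 = 840/24 - 12/48 = 34.75.
        z = (W - E[W]) / sqrt(Var[W]) = (12.5 - 14) / 5.8949 = -0.2545.
        Two-sided p = 2*Phi(z) = 0.799143.
Step 6: alpha = 0.05. fail to reject H0.

W+ = 15.5, W- = 12.5, W = min = 12.5, p = 0.799143, fail to reject H0.


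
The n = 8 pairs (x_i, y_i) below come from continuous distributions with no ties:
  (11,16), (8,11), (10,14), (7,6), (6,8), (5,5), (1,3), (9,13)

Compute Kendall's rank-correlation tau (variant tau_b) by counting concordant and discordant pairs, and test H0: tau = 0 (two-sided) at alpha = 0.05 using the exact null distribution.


Step 1: Enumerate the 28 unordered pairs (i,j) with i<j and classify each by sign(x_j-x_i) * sign(y_j-y_i).
  (1,2):dx=-3,dy=-5->C; (1,3):dx=-1,dy=-2->C; (1,4):dx=-4,dy=-10->C; (1,5):dx=-5,dy=-8->C
  (1,6):dx=-6,dy=-11->C; (1,7):dx=-10,dy=-13->C; (1,8):dx=-2,dy=-3->C; (2,3):dx=+2,dy=+3->C
  (2,4):dx=-1,dy=-5->C; (2,5):dx=-2,dy=-3->C; (2,6):dx=-3,dy=-6->C; (2,7):dx=-7,dy=-8->C
  (2,8):dx=+1,dy=+2->C; (3,4):dx=-3,dy=-8->C; (3,5):dx=-4,dy=-6->C; (3,6):dx=-5,dy=-9->C
  (3,7):dx=-9,dy=-11->C; (3,8):dx=-1,dy=-1->C; (4,5):dx=-1,dy=+2->D; (4,6):dx=-2,dy=-1->C
  (4,7):dx=-6,dy=-3->C; (4,8):dx=+2,dy=+7->C; (5,6):dx=-1,dy=-3->C; (5,7):dx=-5,dy=-5->C
  (5,8):dx=+3,dy=+5->C; (6,7):dx=-4,dy=-2->C; (6,8):dx=+4,dy=+8->C; (7,8):dx=+8,dy=+10->C
Step 2: C = 27, D = 1, total pairs = 28.
Step 3: tau = (C - D)/(n(n-1)/2) = (27 - 1)/28 = 0.928571.
Step 4: Exact two-sided p-value (enumerate n! = 40320 permutations of y under H0): p = 0.000397.
Step 5: alpha = 0.05. reject H0.

tau_b = 0.9286 (C=27, D=1), p = 0.000397, reject H0.


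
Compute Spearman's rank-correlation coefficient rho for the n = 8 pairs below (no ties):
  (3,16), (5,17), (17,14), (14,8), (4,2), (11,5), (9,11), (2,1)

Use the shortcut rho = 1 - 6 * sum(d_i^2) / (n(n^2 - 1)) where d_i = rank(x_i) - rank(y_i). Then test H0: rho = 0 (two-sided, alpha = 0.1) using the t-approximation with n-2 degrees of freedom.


Step 1: Rank x and y separately (midranks; no ties here).
rank(x): 3->2, 5->4, 17->8, 14->7, 4->3, 11->6, 9->5, 2->1
rank(y): 16->7, 17->8, 14->6, 8->4, 2->2, 5->3, 11->5, 1->1
Step 2: d_i = R_x(i) - R_y(i); compute d_i^2.
  (2-7)^2=25, (4-8)^2=16, (8-6)^2=4, (7-4)^2=9, (3-2)^2=1, (6-3)^2=9, (5-5)^2=0, (1-1)^2=0
sum(d^2) = 64.
Step 3: rho = 1 - 6*64 / (8*(8^2 - 1)) = 1 - 384/504 = 0.238095.
Step 4: Under H0, t = rho * sqrt((n-2)/(1-rho^2)) = 0.6005 ~ t(6).
Step 5: Two-sided p-value from the t-distribution with 6 df = 0.570156.
Step 6: alpha = 0.1. fail to reject H0.

rho = 0.2381, p = 0.570156, fail to reject H0 at alpha = 0.1.


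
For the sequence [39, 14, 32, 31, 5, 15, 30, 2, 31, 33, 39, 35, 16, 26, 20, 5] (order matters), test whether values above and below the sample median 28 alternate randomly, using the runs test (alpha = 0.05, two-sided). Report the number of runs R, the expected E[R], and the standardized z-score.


Step 1: Compute median = 28; label A = above, B = below.
Labels in order: ABAABBABAAAABBBB  (n_A = 8, n_B = 8)
Step 2: Count runs R = 8.
Step 3: Under H0 (random ordering), E[R] = 2*n_A*n_B/(n_A+n_B) + 1 = 2*8*8/16 + 1 = 9.0000.
        Var[R] = 2*n_A*n_B*(2*n_A*n_B - n_A - n_B) / ((n_A+n_B)^2 * (n_A+n_B-1)) = 14336/3840 = 3.7333.
        SD[R] = 1.9322.
Step 4: Continuity-corrected z = (R + 0.5 - E[R]) / SD[R] = (8 + 0.5 - 9.0000) / 1.9322 = -0.2588.
Step 5: Two-sided p-value via normal approximation = 2*(1 - Phi(|z|)) = 0.795809.
Step 6: alpha = 0.05. fail to reject H0.

R = 8, z = -0.2588, p = 0.795809, fail to reject H0.


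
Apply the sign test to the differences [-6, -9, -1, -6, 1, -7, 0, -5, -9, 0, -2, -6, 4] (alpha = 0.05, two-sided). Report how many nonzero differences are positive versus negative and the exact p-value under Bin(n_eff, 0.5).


Step 1: Discard zero differences. Original n = 13; n_eff = number of nonzero differences = 11.
Nonzero differences (with sign): -6, -9, -1, -6, +1, -7, -5, -9, -2, -6, +4
Step 2: Count signs: positive = 2, negative = 9.
Step 3: Under H0: P(positive) = 0.5, so the number of positives S ~ Bin(11, 0.5).
Step 4: Two-sided exact p-value = sum of Bin(11,0.5) probabilities at or below the observed probability = 0.065430.
Step 5: alpha = 0.05. fail to reject H0.

n_eff = 11, pos = 2, neg = 9, p = 0.065430, fail to reject H0.


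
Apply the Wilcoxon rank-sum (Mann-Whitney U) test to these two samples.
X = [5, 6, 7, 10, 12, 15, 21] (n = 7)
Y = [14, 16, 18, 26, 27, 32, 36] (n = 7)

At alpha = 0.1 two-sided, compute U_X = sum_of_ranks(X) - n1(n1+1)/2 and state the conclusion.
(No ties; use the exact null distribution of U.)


Step 1: Combine and sort all 14 observations; assign midranks.
sorted (value, group): (5,X), (6,X), (7,X), (10,X), (12,X), (14,Y), (15,X), (16,Y), (18,Y), (21,X), (26,Y), (27,Y), (32,Y), (36,Y)
ranks: 5->1, 6->2, 7->3, 10->4, 12->5, 14->6, 15->7, 16->8, 18->9, 21->10, 26->11, 27->12, 32->13, 36->14
Step 2: Rank sum for X: R1 = 1 + 2 + 3 + 4 + 5 + 7 + 10 = 32.
Step 3: U_X = R1 - n1(n1+1)/2 = 32 - 7*8/2 = 32 - 28 = 4.
       U_Y = n1*n2 - U_X = 49 - 4 = 45.
Step 4: No ties, so the exact null distribution of U (based on enumerating the C(14,7) = 3432 equally likely rank assignments) gives the two-sided p-value.
Step 5: p-value = 0.006993; compare to alpha = 0.1. reject H0.

U_X = 4, p = 0.006993, reject H0 at alpha = 0.1.


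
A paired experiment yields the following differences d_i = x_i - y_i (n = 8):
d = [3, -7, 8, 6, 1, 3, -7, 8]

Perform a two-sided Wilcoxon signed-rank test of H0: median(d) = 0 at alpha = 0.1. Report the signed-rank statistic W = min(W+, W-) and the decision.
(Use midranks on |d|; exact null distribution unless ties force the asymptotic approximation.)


Step 1: Drop any zero differences (none here) and take |d_i|.
|d| = [3, 7, 8, 6, 1, 3, 7, 8]
Step 2: Midrank |d_i| (ties get averaged ranks).
ranks: |3|->2.5, |7|->5.5, |8|->7.5, |6|->4, |1|->1, |3|->2.5, |7|->5.5, |8|->7.5
Step 3: Attach original signs; sum ranks with positive sign and with negative sign.
W+ = 2.5 + 7.5 + 4 + 1 + 2.5 + 7.5 = 25
W- = 5.5 + 5.5 = 11
(Check: W+ + W- = 36 should equal n(n+1)/2 = 36.)
Step 4: Test statistic W = min(W+, W-) = 11.
Step 5: Ties in |d|, so use the tie-corrected normal approximation.
        E[W] = n(n+1)/4 = 8*9/4 = 18.
        Tie groups: |d|=3 (t=2), |d|=7 (t=2), |d|=8 (t=2); sum(t^3 - t) = 18.
        Var[W] = n(n+1)(2n+1)/24 - sum(t^3-t)/48 = 1224/24 - 18/48 = 50.625.
        z = (W - E[W]) / sqrt(Var[W]) = (11 - 18) / 7.1151 = -0.9838.
        Two-sided p = 2*Phi(z) = 0.325204.
Step 6: alpha = 0.1. fail to reject H0.

W+ = 25, W- = 11, W = min = 11, p = 0.325204, fail to reject H0.


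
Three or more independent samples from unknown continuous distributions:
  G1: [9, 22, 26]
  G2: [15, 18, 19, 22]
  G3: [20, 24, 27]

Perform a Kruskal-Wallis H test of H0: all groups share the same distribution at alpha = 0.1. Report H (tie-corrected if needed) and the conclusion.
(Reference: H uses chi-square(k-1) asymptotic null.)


Step 1: Combine all N = 10 observations and assign midranks.
sorted (value, group, rank): (9,G1,1), (15,G2,2), (18,G2,3), (19,G2,4), (20,G3,5), (22,G1,6.5), (22,G2,6.5), (24,G3,8), (26,G1,9), (27,G3,10)
Step 2: Sum ranks within each group.
R_1 = 16.5 (n_1 = 3)
R_2 = 15.5 (n_2 = 4)
R_3 = 23 (n_3 = 3)
Step 3: H = 12/(N(N+1)) * sum(R_i^2/n_i) - 3(N+1)
     = 12/(10*11) * (16.5^2/3 + 15.5^2/4 + 23^2/3) - 3*11
     = 0.109091 * 327.146 - 33
     = 2.688636.
Step 4: Ties present; correction factor C = 1 - 6/(10^3 - 10) = 0.993939. Corrected H = 2.688636 / 0.993939 = 2.705030.
Step 5: Under H0, H ~ chi^2(2); p-value = 0.258589.
Step 6: alpha = 0.1. fail to reject H0.

H = 2.7050, df = 2, p = 0.258589, fail to reject H0.


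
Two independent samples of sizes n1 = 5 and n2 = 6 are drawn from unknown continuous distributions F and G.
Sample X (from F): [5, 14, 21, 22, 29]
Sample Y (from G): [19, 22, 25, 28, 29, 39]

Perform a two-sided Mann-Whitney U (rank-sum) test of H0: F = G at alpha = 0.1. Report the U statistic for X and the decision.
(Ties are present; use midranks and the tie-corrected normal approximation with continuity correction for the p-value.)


Step 1: Combine and sort all 11 observations; assign midranks.
sorted (value, group): (5,X), (14,X), (19,Y), (21,X), (22,X), (22,Y), (25,Y), (28,Y), (29,X), (29,Y), (39,Y)
ranks: 5->1, 14->2, 19->3, 21->4, 22->5.5, 22->5.5, 25->7, 28->8, 29->9.5, 29->9.5, 39->11
Step 2: Rank sum for X: R1 = 1 + 2 + 4 + 5.5 + 9.5 = 22.
Step 3: U_X = R1 - n1(n1+1)/2 = 22 - 5*6/2 = 22 - 15 = 7.
       U_Y = n1*n2 - U_X = 30 - 7 = 23.
Step 4: Ties are present, so use the tie-corrected normal approximation (with continuity correction) for the p-value.
Step 5: p-value = 0.168954; compare to alpha = 0.1. fail to reject H0.

U_X = 7, p = 0.168954, fail to reject H0 at alpha = 0.1.


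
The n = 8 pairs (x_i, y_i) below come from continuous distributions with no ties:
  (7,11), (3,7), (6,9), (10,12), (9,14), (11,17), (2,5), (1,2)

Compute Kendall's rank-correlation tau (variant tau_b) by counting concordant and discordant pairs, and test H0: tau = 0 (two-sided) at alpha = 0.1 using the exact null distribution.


Step 1: Enumerate the 28 unordered pairs (i,j) with i<j and classify each by sign(x_j-x_i) * sign(y_j-y_i).
  (1,2):dx=-4,dy=-4->C; (1,3):dx=-1,dy=-2->C; (1,4):dx=+3,dy=+1->C; (1,5):dx=+2,dy=+3->C
  (1,6):dx=+4,dy=+6->C; (1,7):dx=-5,dy=-6->C; (1,8):dx=-6,dy=-9->C; (2,3):dx=+3,dy=+2->C
  (2,4):dx=+7,dy=+5->C; (2,5):dx=+6,dy=+7->C; (2,6):dx=+8,dy=+10->C; (2,7):dx=-1,dy=-2->C
  (2,8):dx=-2,dy=-5->C; (3,4):dx=+4,dy=+3->C; (3,5):dx=+3,dy=+5->C; (3,6):dx=+5,dy=+8->C
  (3,7):dx=-4,dy=-4->C; (3,8):dx=-5,dy=-7->C; (4,5):dx=-1,dy=+2->D; (4,6):dx=+1,dy=+5->C
  (4,7):dx=-8,dy=-7->C; (4,8):dx=-9,dy=-10->C; (5,6):dx=+2,dy=+3->C; (5,7):dx=-7,dy=-9->C
  (5,8):dx=-8,dy=-12->C; (6,7):dx=-9,dy=-12->C; (6,8):dx=-10,dy=-15->C; (7,8):dx=-1,dy=-3->C
Step 2: C = 27, D = 1, total pairs = 28.
Step 3: tau = (C - D)/(n(n-1)/2) = (27 - 1)/28 = 0.928571.
Step 4: Exact two-sided p-value (enumerate n! = 40320 permutations of y under H0): p = 0.000397.
Step 5: alpha = 0.1. reject H0.

tau_b = 0.9286 (C=27, D=1), p = 0.000397, reject H0.


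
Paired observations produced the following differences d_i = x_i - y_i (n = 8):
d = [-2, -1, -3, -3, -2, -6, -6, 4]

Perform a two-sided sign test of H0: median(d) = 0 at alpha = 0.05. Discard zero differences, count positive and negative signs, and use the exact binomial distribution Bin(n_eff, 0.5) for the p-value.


Step 1: Discard zero differences. Original n = 8; n_eff = number of nonzero differences = 8.
Nonzero differences (with sign): -2, -1, -3, -3, -2, -6, -6, +4
Step 2: Count signs: positive = 1, negative = 7.
Step 3: Under H0: P(positive) = 0.5, so the number of positives S ~ Bin(8, 0.5).
Step 4: Two-sided exact p-value = sum of Bin(8,0.5) probabilities at or below the observed probability = 0.070312.
Step 5: alpha = 0.05. fail to reject H0.

n_eff = 8, pos = 1, neg = 7, p = 0.070312, fail to reject H0.


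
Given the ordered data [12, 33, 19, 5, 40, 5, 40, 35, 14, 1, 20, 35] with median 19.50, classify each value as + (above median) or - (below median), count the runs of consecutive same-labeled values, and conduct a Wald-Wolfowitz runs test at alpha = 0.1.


Step 1: Compute median = 19.50; label A = above, B = below.
Labels in order: BABBABAABBAA  (n_A = 6, n_B = 6)
Step 2: Count runs R = 8.
Step 3: Under H0 (random ordering), E[R] = 2*n_A*n_B/(n_A+n_B) + 1 = 2*6*6/12 + 1 = 7.0000.
        Var[R] = 2*n_A*n_B*(2*n_A*n_B - n_A - n_B) / ((n_A+n_B)^2 * (n_A+n_B-1)) = 4320/1584 = 2.7273.
        SD[R] = 1.6514.
Step 4: Continuity-corrected z = (R - 0.5 - E[R]) / SD[R] = (8 - 0.5 - 7.0000) / 1.6514 = 0.3028.
Step 5: Two-sided p-value via normal approximation = 2*(1 - Phi(|z|)) = 0.762069.
Step 6: alpha = 0.1. fail to reject H0.

R = 8, z = 0.3028, p = 0.762069, fail to reject H0.


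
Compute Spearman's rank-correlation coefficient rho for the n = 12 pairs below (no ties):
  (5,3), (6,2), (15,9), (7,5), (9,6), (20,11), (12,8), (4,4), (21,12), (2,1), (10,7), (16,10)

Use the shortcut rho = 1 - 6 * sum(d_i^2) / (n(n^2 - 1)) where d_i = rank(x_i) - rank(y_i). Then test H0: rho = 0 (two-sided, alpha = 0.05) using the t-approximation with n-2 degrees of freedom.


Step 1: Rank x and y separately (midranks; no ties here).
rank(x): 5->3, 6->4, 15->9, 7->5, 9->6, 20->11, 12->8, 4->2, 21->12, 2->1, 10->7, 16->10
rank(y): 3->3, 2->2, 9->9, 5->5, 6->6, 11->11, 8->8, 4->4, 12->12, 1->1, 7->7, 10->10
Step 2: d_i = R_x(i) - R_y(i); compute d_i^2.
  (3-3)^2=0, (4-2)^2=4, (9-9)^2=0, (5-5)^2=0, (6-6)^2=0, (11-11)^2=0, (8-8)^2=0, (2-4)^2=4, (12-12)^2=0, (1-1)^2=0, (7-7)^2=0, (10-10)^2=0
sum(d^2) = 8.
Step 3: rho = 1 - 6*8 / (12*(12^2 - 1)) = 1 - 48/1716 = 0.972028.
Step 4: Under H0, t = rho * sqrt((n-2)/(1-rho^2)) = 13.0876 ~ t(10).
Step 5: Two-sided p-value from the t-distribution with 10 df = 0.000000.
Step 6: alpha = 0.05. reject H0.

rho = 0.9720, p = 0.000000, reject H0 at alpha = 0.05.


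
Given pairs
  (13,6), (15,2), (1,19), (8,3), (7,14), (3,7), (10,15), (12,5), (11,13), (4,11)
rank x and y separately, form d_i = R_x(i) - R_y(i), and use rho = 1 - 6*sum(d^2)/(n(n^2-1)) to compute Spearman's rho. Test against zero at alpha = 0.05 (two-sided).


Step 1: Rank x and y separately (midranks; no ties here).
rank(x): 13->9, 15->10, 1->1, 8->5, 7->4, 3->2, 10->6, 12->8, 11->7, 4->3
rank(y): 6->4, 2->1, 19->10, 3->2, 14->8, 7->5, 15->9, 5->3, 13->7, 11->6
Step 2: d_i = R_x(i) - R_y(i); compute d_i^2.
  (9-4)^2=25, (10-1)^2=81, (1-10)^2=81, (5-2)^2=9, (4-8)^2=16, (2-5)^2=9, (6-9)^2=9, (8-3)^2=25, (7-7)^2=0, (3-6)^2=9
sum(d^2) = 264.
Step 3: rho = 1 - 6*264 / (10*(10^2 - 1)) = 1 - 1584/990 = -0.600000.
Step 4: Under H0, t = rho * sqrt((n-2)/(1-rho^2)) = -2.1213 ~ t(8).
Step 5: Two-sided p-value from the t-distribution with 8 df = 0.066688.
Step 6: alpha = 0.05. fail to reject H0.

rho = -0.6000, p = 0.066688, fail to reject H0 at alpha = 0.05.
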